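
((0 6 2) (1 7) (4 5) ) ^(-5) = (0 6 2) (1 7) (4 5) 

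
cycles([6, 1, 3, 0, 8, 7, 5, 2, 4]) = (0 6 5 7 2 3)(4 8)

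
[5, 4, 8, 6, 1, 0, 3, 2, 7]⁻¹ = [5, 4, 7, 6, 1, 0, 3, 8, 2]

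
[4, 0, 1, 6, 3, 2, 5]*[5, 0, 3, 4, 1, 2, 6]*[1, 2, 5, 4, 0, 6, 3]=[2, 6, 1, 3, 0, 4, 5]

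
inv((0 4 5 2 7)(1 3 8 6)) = (0 7 2 5 4)(1 6 8 3)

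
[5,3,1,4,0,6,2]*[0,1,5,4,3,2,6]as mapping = [0→2,1→4,2→1,3→3,4→0,5→6,6→5]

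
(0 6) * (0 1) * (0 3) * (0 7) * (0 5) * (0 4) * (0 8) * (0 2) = (0 6 1 3 7 5 4 8 2) 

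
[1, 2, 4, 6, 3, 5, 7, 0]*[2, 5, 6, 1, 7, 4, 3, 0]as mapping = [0→5, 1→6, 2→7, 3→3, 4→1, 5→4, 6→0, 7→2]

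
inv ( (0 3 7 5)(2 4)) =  (0 5 7 3)(2 4)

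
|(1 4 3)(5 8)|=6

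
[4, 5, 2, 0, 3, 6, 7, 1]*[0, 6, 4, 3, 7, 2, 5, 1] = [7, 2, 4, 0, 3, 5, 1, 6]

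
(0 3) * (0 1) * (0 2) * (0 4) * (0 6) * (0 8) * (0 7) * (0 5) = (0 3 1 2 4 6 8 7 5)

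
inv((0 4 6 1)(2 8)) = (0 1 6 4)(2 8)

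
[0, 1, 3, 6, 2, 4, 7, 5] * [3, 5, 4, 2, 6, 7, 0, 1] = [3, 5, 2, 0, 4, 6, 1, 7]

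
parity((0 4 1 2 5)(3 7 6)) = even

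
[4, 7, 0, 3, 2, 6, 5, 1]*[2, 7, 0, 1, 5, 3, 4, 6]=[5, 6, 2, 1, 0, 4, 3, 7]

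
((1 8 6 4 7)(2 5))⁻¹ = (1 7 4 6 8)(2 5)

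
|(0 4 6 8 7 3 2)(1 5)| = 14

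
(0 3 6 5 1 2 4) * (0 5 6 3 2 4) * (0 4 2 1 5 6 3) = (0 1 2 4 6 3) 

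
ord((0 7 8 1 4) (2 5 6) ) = 15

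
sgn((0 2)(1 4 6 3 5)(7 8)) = 1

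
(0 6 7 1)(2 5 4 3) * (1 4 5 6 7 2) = (0 7 4 3 1)(2 6)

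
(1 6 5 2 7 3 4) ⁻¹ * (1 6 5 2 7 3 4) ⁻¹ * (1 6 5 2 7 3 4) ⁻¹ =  (1 7 6 3 5 4 2) 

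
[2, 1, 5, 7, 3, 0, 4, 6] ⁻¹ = [5, 1, 0, 4, 6, 2, 7, 3] 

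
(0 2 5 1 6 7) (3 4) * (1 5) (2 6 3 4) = (0 6 7) (1 3 2) 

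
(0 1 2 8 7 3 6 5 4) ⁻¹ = (0 4 5 6 3 7 8 2 1) 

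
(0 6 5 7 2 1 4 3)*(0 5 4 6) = (1 6 4 3 5 7 2)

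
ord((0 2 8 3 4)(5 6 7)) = 15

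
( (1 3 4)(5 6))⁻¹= (1 4 3)(5 6)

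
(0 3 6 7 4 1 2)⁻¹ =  (0 2 1 4 7 6 3)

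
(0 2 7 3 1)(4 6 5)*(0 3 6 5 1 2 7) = (0 7 6 1 3 2)(4 5)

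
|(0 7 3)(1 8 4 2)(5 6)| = 12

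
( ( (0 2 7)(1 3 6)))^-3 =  ()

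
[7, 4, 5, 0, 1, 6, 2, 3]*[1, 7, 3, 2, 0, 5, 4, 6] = [6, 0, 5, 1, 7, 4, 3, 2]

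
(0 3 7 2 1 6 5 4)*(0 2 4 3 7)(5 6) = (0 7 4 2 1 5 3)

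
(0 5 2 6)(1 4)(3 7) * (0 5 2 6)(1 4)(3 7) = (0 2)(5 6)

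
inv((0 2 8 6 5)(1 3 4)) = (0 5 6 8 2)(1 4 3)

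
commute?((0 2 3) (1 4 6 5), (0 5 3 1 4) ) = no:(0 2 3) (1 4 6 5)*(0 5 3 1 4) = (0 2 1) (3 5 4 6), (0 5 3 1 4)*(0 2 3) (1 4 6 5) = (0 1 6 5) (2 3 4) 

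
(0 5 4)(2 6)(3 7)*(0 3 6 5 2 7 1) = (0 2 5 4 3 1)(6 7)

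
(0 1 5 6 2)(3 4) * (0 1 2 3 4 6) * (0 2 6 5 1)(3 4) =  (0 6 4 3 5 2)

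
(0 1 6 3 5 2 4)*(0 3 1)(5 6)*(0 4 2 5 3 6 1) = (0 4 6)(1 3)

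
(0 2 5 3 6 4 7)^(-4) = (0 3 7 5 4 2 6)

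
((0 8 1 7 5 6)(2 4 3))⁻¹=(0 6 5 7 1 8)(2 3 4)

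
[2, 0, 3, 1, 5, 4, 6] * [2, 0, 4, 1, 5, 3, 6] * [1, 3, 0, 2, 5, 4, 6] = [5, 0, 3, 1, 2, 4, 6]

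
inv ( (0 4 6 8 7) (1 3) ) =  (0 7 8 6 4) (1 3) 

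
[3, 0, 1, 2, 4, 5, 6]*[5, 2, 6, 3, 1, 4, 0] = [3, 5, 2, 6, 1, 4, 0]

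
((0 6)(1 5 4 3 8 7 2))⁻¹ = (0 6)(1 2 7 8 3 4 5)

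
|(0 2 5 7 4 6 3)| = 7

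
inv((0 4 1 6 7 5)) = (0 5 7 6 1 4)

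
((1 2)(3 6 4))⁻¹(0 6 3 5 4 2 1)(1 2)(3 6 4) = (0 4 6 5 3 1 2)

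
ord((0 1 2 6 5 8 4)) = 7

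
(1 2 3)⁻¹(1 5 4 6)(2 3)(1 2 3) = (1 3)(2 5 4 6)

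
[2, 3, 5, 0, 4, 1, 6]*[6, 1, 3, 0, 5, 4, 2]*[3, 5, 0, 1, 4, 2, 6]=[1, 3, 4, 6, 2, 5, 0]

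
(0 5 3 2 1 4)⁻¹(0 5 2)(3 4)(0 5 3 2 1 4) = (0 2)(1 5 3)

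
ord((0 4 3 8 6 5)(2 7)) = 6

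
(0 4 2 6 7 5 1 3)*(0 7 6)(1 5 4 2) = (0 2)(1 3 7 4)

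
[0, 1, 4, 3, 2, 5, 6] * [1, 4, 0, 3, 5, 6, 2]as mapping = [0→1, 1→4, 2→5, 3→3, 4→0, 5→6, 6→2]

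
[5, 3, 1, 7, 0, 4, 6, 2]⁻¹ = [4, 2, 7, 1, 5, 0, 6, 3]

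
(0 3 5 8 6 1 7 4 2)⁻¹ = (0 2 4 7 1 6 8 5 3)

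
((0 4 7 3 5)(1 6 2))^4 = (0 5 3 7 4)(1 6 2)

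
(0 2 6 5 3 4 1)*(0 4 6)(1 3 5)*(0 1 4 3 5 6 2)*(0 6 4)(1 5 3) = (0 6)(2 5 4 3)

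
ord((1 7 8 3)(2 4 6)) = 12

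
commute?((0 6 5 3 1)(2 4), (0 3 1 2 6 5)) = no:(0 6 5 3 1)(2 4) * (0 3 1 2 6 5) = (0 5 1 3 2 4 6), (0 3 1 2 6 5) * (0 6 5 3 1)(2 4) = (0 1 4 2 5 6 3)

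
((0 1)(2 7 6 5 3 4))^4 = (2 3 6)(4 5 7)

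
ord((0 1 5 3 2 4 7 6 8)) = 9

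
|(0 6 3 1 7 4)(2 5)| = 6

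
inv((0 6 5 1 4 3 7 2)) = (0 2 7 3 4 1 5 6)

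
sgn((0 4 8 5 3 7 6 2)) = -1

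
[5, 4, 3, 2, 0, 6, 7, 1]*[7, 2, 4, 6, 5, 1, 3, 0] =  [1, 5, 6, 4, 7, 3, 0, 2]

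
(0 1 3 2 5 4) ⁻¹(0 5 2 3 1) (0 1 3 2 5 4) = (1 4 5 2 3) 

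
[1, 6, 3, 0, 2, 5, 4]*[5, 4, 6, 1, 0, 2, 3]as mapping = [0→4, 1→3, 2→1, 3→5, 4→6, 5→2, 6→0]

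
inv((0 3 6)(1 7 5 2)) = (0 6 3)(1 2 5 7)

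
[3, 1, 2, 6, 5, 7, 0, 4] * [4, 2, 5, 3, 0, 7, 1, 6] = [3, 2, 5, 1, 7, 6, 4, 0]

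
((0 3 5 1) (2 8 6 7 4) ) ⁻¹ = (0 1 5 3) (2 4 7 6 8) 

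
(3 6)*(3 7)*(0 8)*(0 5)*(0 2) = (0 8 5 2) (3 6 7) 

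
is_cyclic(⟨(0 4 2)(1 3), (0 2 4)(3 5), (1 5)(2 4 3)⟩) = no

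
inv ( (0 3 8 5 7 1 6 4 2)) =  (0 2 4 6 1 7 5 8 3)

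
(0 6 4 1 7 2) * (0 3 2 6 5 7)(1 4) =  (0 5 7 6 1)(2 3)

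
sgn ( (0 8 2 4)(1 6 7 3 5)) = -1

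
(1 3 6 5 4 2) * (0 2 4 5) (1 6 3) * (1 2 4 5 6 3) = (0 4 5 6) (1 2 3) 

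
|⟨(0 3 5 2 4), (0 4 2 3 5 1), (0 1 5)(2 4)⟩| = 720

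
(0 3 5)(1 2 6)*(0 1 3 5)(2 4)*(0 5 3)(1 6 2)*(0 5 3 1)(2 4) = (0 1 2 4)(5 6)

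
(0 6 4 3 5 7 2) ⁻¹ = (0 2 7 5 3 4 6) 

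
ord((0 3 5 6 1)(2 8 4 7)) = 20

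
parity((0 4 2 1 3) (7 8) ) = odd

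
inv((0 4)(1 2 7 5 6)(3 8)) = (0 4)(1 6 5 7 2)(3 8)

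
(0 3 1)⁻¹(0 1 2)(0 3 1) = (0 2 3)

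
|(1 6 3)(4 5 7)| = 3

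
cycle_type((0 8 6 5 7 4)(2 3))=2.6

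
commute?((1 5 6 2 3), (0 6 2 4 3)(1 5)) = no:(1 5 6 2 3) * (0 6 2 4 3)(1 5) = (0 6 4 3 5 2), (0 6 2 4 3)(1 5) * (1 5 6 2 3) = (0 2 4 1 6 3)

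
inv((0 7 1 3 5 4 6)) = (0 6 4 5 3 1 7)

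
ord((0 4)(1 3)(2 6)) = 2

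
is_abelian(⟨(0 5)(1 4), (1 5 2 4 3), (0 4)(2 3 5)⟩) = no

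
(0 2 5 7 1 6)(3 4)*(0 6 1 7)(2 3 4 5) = (0 3 5)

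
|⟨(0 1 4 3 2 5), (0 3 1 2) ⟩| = 720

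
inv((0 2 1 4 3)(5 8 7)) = (0 3 4 1 2)(5 7 8)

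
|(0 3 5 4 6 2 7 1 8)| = 9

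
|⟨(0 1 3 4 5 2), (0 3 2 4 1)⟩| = 720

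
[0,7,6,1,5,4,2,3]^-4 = [0,3,2,7,4,5,6,1]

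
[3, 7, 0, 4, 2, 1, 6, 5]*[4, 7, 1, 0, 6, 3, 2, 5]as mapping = [0→0, 1→5, 2→4, 3→6, 4→1, 5→7, 6→2, 7→3]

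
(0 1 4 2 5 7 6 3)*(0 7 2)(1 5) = (0 5 2 1 4)(3 7 6)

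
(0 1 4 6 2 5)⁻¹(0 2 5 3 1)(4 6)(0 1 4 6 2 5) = (0 3 4 1 5)(2 6)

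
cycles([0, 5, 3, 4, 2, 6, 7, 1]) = (1 5 6 7)(2 3 4)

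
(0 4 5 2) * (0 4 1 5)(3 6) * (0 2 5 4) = (0 1 4 2)(3 6)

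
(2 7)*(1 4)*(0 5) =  (0 5)(1 4)(2 7)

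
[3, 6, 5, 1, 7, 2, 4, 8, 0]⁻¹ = [8, 3, 5, 0, 6, 2, 1, 4, 7]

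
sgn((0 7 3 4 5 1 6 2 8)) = 1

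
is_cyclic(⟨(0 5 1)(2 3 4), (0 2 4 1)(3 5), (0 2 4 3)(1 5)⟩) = no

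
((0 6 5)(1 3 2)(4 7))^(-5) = (0 6 5)(1 3 2)(4 7)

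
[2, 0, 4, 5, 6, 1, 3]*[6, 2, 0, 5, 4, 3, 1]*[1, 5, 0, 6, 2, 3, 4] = [1, 4, 2, 6, 5, 0, 3]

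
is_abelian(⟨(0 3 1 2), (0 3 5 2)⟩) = no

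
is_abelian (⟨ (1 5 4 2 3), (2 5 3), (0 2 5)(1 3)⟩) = no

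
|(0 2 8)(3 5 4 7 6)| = 15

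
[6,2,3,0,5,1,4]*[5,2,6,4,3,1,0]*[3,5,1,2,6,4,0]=[3,0,6,4,5,1,2]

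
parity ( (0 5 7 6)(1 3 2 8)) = even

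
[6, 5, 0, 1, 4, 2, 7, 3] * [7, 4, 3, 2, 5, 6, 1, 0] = [1, 6, 7, 4, 5, 3, 0, 2]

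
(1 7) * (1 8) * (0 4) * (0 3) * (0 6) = (0 4 3 6)(1 7 8)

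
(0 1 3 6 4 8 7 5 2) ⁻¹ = (0 2 5 7 8 4 6 3 1) 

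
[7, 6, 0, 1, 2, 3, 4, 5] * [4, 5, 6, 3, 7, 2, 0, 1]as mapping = [0→1, 1→0, 2→4, 3→5, 4→6, 5→3, 6→7, 7→2]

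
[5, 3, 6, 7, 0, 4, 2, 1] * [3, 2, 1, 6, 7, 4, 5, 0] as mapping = [0→4, 1→6, 2→5, 3→0, 4→3, 5→7, 6→1, 7→2] 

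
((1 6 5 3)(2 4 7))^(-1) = (1 3 5 6)(2 7 4)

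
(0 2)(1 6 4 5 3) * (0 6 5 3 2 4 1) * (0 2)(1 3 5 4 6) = (0 6 3 2 1 4 5)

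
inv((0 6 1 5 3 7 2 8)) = (0 8 2 7 3 5 1 6)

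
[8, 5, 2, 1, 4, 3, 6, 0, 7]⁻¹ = [7, 3, 2, 5, 4, 1, 6, 8, 0]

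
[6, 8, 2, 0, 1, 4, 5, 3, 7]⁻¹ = [3, 4, 2, 7, 5, 6, 0, 8, 1]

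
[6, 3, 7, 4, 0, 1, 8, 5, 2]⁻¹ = [4, 5, 8, 1, 3, 7, 0, 2, 6]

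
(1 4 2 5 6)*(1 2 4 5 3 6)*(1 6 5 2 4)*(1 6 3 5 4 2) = (2 5 3 4 6)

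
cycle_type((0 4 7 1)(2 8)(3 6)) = 2^2.4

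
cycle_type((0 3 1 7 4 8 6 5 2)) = 9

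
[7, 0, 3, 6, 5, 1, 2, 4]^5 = [0, 1, 6, 2, 4, 5, 3, 7]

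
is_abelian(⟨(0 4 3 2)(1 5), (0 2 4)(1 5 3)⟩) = no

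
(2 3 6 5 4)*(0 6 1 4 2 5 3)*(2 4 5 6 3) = (0 3 1 5 4 6 2)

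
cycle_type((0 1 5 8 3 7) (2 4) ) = 2.6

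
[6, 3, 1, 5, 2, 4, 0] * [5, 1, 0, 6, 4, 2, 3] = [3, 6, 1, 2, 0, 4, 5]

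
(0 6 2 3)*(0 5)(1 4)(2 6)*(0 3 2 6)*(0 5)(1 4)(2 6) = (0 2 6 5 3)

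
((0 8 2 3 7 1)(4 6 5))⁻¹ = (0 1 7 3 2 8)(4 5 6)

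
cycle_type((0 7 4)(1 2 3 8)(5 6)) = 2.3.4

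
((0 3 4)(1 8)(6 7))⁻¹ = (0 4 3)(1 8)(6 7)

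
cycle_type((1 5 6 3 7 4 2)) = 7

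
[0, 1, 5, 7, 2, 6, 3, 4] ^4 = [0, 1, 7, 5, 3, 4, 2, 6] 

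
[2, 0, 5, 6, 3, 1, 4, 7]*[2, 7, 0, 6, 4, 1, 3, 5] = [0, 2, 1, 3, 6, 7, 4, 5]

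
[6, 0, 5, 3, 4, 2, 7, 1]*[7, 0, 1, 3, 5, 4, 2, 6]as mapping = [0→2, 1→7, 2→4, 3→3, 4→5, 5→1, 6→6, 7→0]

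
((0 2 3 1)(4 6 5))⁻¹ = (0 1 3 2)(4 5 6)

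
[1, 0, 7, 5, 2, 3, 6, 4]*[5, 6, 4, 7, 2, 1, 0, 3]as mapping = [0→6, 1→5, 2→3, 3→1, 4→4, 5→7, 6→0, 7→2]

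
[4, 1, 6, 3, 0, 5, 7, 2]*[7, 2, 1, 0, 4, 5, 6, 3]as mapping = [0→4, 1→2, 2→6, 3→0, 4→7, 5→5, 6→3, 7→1]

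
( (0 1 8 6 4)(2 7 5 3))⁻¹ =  (0 4 6 8 1)(2 3 5 7)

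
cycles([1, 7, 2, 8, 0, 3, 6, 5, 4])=(0 1 7 5 3 8 4)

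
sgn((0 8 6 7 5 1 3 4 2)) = 1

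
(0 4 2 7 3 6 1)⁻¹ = (0 1 6 3 7 2 4)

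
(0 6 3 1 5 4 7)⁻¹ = (0 7 4 5 1 3 6)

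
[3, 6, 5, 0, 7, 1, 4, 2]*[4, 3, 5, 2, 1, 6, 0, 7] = [2, 0, 6, 4, 7, 3, 1, 5]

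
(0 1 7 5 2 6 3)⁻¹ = (0 3 6 2 5 7 1)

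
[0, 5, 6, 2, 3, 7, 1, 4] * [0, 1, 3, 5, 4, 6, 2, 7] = [0, 6, 2, 3, 5, 7, 1, 4]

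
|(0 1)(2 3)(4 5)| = 2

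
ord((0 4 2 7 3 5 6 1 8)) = 9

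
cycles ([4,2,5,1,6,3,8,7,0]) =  (0 4 6 8)(1 2 5 3)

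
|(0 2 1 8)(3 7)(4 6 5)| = 12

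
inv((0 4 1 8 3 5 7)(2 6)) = (0 7 5 3 8 1 4)(2 6)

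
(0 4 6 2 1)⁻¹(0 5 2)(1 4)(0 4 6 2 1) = (0 6)(1 4 5)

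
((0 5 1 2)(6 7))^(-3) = (0 5 1 2)(6 7)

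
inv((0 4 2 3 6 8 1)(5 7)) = (0 1 8 6 3 2 4)(5 7)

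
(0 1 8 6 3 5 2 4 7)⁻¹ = (0 7 4 2 5 3 6 8 1)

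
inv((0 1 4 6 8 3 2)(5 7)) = (0 2 3 8 6 4 1)(5 7)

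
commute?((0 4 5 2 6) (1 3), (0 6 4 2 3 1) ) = no:(0 4 5 2 6) (1 3) * (0 6 4 2 3 1) = (0 2 4 5 3), (0 6 4 2 3 1) * (0 4 5 2 6) (1 3) = (1 4 6 5 2) 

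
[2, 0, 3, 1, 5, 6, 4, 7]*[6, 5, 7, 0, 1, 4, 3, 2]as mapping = [0→7, 1→6, 2→0, 3→5, 4→4, 5→3, 6→1, 7→2]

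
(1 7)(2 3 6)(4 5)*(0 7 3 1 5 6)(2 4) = (0 7 5 2 1 3)(4 6)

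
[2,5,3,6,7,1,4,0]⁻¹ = [7,5,0,2,6,1,3,4]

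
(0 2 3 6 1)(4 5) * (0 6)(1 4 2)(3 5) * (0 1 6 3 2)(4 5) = (0 6 5)(1 3)(2 4)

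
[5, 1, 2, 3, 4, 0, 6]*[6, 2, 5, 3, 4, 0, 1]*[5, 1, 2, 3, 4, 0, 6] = [5, 2, 0, 3, 4, 6, 1]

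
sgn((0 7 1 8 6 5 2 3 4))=1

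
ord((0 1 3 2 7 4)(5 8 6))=6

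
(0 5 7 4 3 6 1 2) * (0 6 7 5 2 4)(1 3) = (0 2 6 3 7)(1 4)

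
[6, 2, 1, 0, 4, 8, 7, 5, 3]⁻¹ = [3, 2, 1, 8, 4, 7, 0, 6, 5]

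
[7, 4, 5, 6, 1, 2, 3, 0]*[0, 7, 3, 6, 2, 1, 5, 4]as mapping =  [0→4, 1→2, 2→1, 3→5, 4→7, 5→3, 6→6, 7→0]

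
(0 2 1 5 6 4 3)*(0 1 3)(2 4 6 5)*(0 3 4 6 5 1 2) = (0 6 5 1)(2 4 3)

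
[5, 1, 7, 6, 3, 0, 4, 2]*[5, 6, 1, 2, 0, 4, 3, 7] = [4, 6, 7, 3, 2, 5, 0, 1]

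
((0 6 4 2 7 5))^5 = (0 5 7 2 4 6)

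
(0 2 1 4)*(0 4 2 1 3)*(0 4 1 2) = (0 2 3 4 1)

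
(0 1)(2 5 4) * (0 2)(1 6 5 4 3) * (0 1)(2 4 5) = (0 6 2 5 3)(1 4)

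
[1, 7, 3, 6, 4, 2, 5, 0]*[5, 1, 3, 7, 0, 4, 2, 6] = [1, 6, 7, 2, 0, 3, 4, 5]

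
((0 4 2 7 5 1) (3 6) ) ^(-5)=(0 4 2 7 5 1) (3 6) 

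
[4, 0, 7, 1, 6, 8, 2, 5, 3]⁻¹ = [1, 3, 6, 8, 0, 7, 4, 2, 5]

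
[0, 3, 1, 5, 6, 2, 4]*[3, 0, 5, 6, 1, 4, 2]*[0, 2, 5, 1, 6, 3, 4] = [1, 4, 0, 6, 5, 3, 2]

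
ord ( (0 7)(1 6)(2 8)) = 2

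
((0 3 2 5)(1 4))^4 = ()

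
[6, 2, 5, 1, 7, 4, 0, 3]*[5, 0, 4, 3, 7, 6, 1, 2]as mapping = [0→1, 1→4, 2→6, 3→0, 4→2, 5→7, 6→5, 7→3]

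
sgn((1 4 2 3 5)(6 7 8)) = 1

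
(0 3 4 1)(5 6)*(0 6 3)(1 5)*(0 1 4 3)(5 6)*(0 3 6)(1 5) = (0 5 3 6 4)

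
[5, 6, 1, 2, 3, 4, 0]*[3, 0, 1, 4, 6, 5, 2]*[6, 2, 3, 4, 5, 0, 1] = [0, 3, 6, 2, 5, 1, 4]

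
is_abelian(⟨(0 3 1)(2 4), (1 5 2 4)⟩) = no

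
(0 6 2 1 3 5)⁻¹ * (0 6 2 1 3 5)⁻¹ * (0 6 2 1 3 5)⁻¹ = (0 1)(2 5)(3 6)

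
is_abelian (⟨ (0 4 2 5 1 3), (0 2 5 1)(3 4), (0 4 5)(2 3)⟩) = no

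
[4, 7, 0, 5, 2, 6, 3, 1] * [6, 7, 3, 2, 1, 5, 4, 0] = [1, 0, 6, 5, 3, 4, 2, 7]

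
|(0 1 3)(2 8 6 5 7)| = 15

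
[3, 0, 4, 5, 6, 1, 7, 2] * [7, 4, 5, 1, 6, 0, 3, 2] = [1, 7, 6, 0, 3, 4, 2, 5]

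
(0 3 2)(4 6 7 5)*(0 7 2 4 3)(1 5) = (1 5 3 4 6 2 7)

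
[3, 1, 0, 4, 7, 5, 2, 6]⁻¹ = [2, 1, 6, 0, 3, 5, 7, 4]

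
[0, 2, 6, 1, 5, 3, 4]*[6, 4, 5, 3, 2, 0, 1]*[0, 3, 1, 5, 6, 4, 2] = [2, 4, 3, 6, 0, 5, 1]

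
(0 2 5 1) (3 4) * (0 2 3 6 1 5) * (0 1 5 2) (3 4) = (0 4 6 5 2 1) 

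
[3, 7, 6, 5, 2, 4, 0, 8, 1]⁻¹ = [6, 8, 4, 0, 5, 3, 2, 1, 7]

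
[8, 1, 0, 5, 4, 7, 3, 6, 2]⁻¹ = [2, 1, 8, 6, 4, 3, 7, 5, 0]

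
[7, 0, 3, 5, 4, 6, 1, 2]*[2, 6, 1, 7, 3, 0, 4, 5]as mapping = [0→5, 1→2, 2→7, 3→0, 4→3, 5→4, 6→6, 7→1]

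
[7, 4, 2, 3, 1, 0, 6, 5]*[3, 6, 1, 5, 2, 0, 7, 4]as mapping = [0→4, 1→2, 2→1, 3→5, 4→6, 5→3, 6→7, 7→0]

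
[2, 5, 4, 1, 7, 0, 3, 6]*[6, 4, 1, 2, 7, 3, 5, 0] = [1, 3, 7, 4, 0, 6, 2, 5]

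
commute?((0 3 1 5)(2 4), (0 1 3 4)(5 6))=no:(0 3 1 5)(2 4)*(0 1 3 4)(5 6)=(0 4 2)(1 6 5), (0 1 3 4)(5 6)*(0 3 1 5)(2 4)=(0 5 6)(2 4 3)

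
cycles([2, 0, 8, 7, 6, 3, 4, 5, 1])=(0 2 8 1)(3 7 5)(4 6)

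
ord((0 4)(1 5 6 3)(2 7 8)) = 12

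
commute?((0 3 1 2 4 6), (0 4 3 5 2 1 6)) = no:(0 3 1 2 4 6) * (0 4 3 5 2 1 6) = (0 5 2 3 6 4), (0 4 3 5 2 1 6) * (0 3 1 2 4 6) = (0 6 3 5 4 1)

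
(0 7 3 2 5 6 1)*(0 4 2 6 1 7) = (1 4 2 5)(3 6 7)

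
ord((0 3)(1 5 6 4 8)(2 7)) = 10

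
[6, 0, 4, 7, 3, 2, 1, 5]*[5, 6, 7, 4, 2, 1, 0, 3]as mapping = [0→0, 1→5, 2→2, 3→3, 4→4, 5→7, 6→6, 7→1]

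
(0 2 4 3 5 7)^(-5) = (0 2 4 3 5 7)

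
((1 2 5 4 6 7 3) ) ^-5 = (1 5 6 3 2 4 7) 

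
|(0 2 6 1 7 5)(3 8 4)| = 6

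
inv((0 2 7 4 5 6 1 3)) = (0 3 1 6 5 4 7 2)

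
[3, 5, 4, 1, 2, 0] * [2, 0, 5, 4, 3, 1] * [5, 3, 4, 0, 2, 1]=[2, 3, 0, 5, 1, 4]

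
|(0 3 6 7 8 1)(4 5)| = 6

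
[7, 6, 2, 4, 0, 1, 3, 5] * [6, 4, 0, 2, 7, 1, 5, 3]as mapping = [0→3, 1→5, 2→0, 3→7, 4→6, 5→4, 6→2, 7→1]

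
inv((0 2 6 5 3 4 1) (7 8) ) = (0 1 4 3 5 6 2) (7 8) 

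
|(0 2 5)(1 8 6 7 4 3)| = 6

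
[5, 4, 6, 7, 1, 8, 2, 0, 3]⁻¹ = [7, 4, 6, 8, 1, 0, 2, 3, 5]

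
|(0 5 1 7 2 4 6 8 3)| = 9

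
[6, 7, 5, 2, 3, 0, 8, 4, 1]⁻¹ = [5, 8, 3, 4, 7, 2, 0, 1, 6]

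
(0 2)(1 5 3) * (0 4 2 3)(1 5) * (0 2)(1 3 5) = (0 5 2 4)(1 3)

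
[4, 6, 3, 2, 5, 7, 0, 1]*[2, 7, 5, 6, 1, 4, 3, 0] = [1, 3, 6, 5, 4, 0, 2, 7]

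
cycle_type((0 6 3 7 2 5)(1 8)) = 2.6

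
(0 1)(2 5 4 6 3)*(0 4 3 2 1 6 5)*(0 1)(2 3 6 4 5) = (0 4 2 1 5 6 3)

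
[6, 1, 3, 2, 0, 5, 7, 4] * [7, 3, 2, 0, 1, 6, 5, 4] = [5, 3, 0, 2, 7, 6, 4, 1]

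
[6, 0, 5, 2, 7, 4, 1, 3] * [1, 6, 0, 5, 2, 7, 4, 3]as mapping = [0→4, 1→1, 2→7, 3→0, 4→3, 5→2, 6→6, 7→5]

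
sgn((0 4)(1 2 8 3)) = 1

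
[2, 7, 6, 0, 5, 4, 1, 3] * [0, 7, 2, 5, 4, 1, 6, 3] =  [2, 3, 6, 0, 1, 4, 7, 5]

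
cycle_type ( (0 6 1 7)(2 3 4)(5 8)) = 2.3.4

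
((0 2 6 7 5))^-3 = (0 6 5 2 7)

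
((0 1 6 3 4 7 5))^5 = (0 7 3 1 5 4 6)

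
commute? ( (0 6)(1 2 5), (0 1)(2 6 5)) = no: (0 6)(1 2 5) * (0 1)(2 6 5) = (0 5)(1 6), (0 1)(2 6 5) * (0 6)(1 2 5) = (0 2)(1 6)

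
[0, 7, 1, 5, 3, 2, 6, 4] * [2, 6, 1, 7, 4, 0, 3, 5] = [2, 5, 6, 0, 7, 1, 3, 4]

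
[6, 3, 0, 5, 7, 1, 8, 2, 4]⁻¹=[2, 5, 7, 1, 8, 3, 0, 4, 6]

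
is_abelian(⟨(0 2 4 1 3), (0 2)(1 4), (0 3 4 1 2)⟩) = no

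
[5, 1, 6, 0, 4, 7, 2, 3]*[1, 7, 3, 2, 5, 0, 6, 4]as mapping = [0→0, 1→7, 2→6, 3→1, 4→5, 5→4, 6→3, 7→2]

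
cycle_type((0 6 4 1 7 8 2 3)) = 8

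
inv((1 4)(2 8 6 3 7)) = (1 4)(2 7 3 6 8)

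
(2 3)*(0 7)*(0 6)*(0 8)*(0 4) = (0 7 6 8 4)(2 3)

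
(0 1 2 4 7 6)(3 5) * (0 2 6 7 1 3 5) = (0 3)(1 6 2 4)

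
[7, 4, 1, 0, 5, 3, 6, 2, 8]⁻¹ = [3, 2, 7, 5, 1, 4, 6, 0, 8]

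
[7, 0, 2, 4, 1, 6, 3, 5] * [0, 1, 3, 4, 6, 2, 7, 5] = [5, 0, 3, 6, 1, 7, 4, 2]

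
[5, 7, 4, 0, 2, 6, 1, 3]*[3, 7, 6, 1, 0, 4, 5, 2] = [4, 2, 0, 3, 6, 5, 7, 1]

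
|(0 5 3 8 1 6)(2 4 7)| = 6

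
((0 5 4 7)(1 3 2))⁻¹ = (0 7 4 5)(1 2 3)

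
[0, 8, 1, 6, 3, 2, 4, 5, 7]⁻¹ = [0, 2, 5, 4, 6, 7, 3, 8, 1]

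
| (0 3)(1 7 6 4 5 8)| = 6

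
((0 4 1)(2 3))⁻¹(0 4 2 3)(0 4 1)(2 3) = (1 3 2 4)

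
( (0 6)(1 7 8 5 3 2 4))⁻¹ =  (0 6)(1 4 2 3 5 8 7)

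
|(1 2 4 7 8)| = 5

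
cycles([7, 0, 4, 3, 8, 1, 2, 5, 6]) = (0 7 5 1)(2 4 8 6)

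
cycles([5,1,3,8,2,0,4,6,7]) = (0 5)(2 3 8 7 6 4)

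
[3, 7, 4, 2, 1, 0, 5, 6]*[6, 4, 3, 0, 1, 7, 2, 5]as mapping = [0→0, 1→5, 2→1, 3→3, 4→4, 5→6, 6→7, 7→2]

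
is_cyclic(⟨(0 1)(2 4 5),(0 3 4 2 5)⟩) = no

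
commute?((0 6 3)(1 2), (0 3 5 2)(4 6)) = no:(0 6 3)(1 2) * (0 3 5 2)(4 6) = (0 4 6 5 2 1), (0 3 5 2)(4 6) * (0 6 3)(1 2) = (1 2 6 4 3 5)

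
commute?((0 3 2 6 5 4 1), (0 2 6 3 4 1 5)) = no:(0 3 2 6 5 4 1)*(0 2 6 3 4 1 5) = (0 4 5 1 2 3 6), (0 2 6 3 4 1 5)*(0 3 2 6 5 4 1) = (0 6 2 5 3 1 4)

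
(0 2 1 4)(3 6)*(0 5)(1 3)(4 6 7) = (0 2 3 7 4 5)(1 6)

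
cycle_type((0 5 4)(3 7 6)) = 3^2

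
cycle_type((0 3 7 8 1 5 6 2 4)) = 9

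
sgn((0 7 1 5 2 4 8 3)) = -1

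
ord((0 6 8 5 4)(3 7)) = 10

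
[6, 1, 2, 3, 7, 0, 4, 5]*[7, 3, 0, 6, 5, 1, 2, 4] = [2, 3, 0, 6, 4, 7, 5, 1]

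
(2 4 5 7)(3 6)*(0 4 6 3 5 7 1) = (0 4 7 2 6 5 1)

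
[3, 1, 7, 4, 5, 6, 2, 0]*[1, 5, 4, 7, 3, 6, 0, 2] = [7, 5, 2, 3, 6, 0, 4, 1]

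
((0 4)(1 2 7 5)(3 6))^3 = (0 4)(1 5 7 2)(3 6)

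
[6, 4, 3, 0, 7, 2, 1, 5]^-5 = [4, 5, 6, 1, 2, 0, 7, 3]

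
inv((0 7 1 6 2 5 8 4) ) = (0 4 8 5 2 6 1 7) 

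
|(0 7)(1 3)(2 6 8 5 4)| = 10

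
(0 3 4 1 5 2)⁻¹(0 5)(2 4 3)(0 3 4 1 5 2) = (0 1 4)(2 3)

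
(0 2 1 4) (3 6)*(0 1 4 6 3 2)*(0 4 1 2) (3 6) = (0 4 2 1 3 6) 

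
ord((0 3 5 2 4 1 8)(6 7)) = 14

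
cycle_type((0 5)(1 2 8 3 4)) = 2.5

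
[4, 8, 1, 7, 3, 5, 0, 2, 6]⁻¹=[6, 2, 7, 4, 0, 5, 8, 3, 1]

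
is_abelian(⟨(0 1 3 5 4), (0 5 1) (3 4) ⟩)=no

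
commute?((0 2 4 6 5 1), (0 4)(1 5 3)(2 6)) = no:(0 2 4 6 5 1) * (0 4)(1 5 3)(2 6) = (0 6 3 1 4 2), (0 4)(1 5 3)(2 6) * (0 2 4 6 5 1) = (0 6 4 2 5 3)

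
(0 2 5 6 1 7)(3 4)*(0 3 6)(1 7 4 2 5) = (0 5)(1 4 6 7 3 2)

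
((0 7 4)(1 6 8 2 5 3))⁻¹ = (0 4 7)(1 3 5 2 8 6)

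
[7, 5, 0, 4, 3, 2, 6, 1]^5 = [0, 1, 2, 4, 3, 5, 6, 7]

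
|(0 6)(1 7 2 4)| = 4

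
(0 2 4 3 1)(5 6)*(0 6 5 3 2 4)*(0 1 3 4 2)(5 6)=(0 2 1 5 6 4)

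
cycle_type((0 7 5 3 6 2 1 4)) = 8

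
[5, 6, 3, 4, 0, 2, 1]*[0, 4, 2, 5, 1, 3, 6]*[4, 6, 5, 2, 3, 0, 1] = [2, 1, 0, 6, 4, 5, 3]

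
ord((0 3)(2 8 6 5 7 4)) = 6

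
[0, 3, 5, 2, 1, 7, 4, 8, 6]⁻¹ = [0, 4, 3, 1, 6, 2, 8, 5, 7]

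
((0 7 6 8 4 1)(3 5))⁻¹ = (0 1 4 8 6 7)(3 5)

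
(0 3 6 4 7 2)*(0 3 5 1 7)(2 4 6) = (0 5 1 7 4)(2 3)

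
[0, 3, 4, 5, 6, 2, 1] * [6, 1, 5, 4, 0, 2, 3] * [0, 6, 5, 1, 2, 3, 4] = [4, 2, 0, 5, 1, 3, 6]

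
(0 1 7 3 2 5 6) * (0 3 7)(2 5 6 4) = (0 1)(2 6 3 5 4)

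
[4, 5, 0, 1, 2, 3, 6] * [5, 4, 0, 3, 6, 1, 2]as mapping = [0→6, 1→1, 2→5, 3→4, 4→0, 5→3, 6→2]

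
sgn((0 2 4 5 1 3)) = -1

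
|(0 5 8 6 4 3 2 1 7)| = 9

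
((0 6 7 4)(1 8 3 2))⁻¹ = (0 4 7 6)(1 2 3 8)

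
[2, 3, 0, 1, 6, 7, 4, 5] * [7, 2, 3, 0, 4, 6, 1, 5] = [3, 0, 7, 2, 1, 5, 4, 6] 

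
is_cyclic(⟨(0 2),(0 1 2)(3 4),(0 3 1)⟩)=no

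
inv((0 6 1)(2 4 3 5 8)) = (0 1 6)(2 8 5 3 4)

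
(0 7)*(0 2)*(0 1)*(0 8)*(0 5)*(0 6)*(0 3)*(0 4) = (0 7 2 1 8 5 6 3 4)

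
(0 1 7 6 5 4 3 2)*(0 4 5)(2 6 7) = (0 1 2 4 3 6)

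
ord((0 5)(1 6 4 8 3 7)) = 6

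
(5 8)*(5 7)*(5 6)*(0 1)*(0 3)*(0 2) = (0 1 3 2)(5 8 7 6)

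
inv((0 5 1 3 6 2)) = (0 2 6 3 1 5)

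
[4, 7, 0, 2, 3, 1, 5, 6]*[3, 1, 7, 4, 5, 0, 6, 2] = [5, 2, 3, 7, 4, 1, 0, 6]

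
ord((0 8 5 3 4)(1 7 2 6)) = 20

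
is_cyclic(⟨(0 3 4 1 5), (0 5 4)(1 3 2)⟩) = no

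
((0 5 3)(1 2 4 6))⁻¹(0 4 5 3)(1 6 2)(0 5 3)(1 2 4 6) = (0 5 6 3)(1 4 2)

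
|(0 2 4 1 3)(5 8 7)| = 15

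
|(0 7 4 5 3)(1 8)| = 10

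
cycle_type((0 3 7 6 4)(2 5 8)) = 3.5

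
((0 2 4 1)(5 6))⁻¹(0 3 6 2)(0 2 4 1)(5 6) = (2 3 5 4)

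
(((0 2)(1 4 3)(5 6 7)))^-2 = (1 4 3)(5 6 7)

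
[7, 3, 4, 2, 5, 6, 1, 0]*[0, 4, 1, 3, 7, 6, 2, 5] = [5, 3, 7, 1, 6, 2, 4, 0]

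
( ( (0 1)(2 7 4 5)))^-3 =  (0 1)(2 7 4 5)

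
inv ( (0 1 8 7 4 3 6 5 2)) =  (0 2 5 6 3 4 7 8 1)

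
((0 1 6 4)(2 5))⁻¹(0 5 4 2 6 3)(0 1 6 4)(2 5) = (0 5 4 3 1 2)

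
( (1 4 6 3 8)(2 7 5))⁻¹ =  (1 8 3 6 4)(2 5 7)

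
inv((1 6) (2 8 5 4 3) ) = (1 6) (2 3 4 5 8) 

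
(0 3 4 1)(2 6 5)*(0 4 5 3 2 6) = (0 2)(1 4)(3 5 6)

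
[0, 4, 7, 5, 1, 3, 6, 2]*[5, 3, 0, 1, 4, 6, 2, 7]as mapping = [0→5, 1→4, 2→7, 3→6, 4→3, 5→1, 6→2, 7→0]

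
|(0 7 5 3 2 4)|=6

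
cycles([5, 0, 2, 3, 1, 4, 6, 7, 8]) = (0 5 4 1)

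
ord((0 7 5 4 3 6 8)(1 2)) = 14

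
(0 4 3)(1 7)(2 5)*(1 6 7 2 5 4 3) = (0 3)(1 2 4)(6 7)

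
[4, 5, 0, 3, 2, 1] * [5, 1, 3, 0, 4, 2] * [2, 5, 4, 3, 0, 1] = [0, 4, 1, 2, 3, 5]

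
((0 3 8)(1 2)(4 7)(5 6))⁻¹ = (0 8 3)(1 2)(4 7)(5 6)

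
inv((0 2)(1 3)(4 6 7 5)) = (0 2)(1 3)(4 5 7 6)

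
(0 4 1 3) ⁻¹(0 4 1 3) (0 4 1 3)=(0 4 1 3) 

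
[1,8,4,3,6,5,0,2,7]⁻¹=[6,0,7,3,2,5,4,8,1]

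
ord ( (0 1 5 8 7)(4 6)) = 10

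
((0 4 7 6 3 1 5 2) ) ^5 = (0 1 7 2 3 4 5 6) 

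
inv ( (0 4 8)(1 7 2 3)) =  (0 8 4)(1 3 2 7)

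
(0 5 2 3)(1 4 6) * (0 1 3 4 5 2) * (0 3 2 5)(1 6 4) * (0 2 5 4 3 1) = (0 4 3 6 5 1 2)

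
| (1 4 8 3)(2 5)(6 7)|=4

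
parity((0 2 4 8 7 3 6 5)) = odd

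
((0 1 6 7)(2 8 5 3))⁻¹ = (0 7 6 1)(2 3 5 8)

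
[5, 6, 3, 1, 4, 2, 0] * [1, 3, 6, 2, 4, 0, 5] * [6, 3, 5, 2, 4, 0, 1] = [6, 0, 5, 2, 4, 1, 3]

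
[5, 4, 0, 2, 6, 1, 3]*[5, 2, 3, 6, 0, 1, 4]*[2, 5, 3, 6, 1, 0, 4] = [5, 2, 0, 6, 1, 3, 4]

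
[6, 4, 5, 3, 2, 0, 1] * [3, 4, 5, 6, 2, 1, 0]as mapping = [0→0, 1→2, 2→1, 3→6, 4→5, 5→3, 6→4]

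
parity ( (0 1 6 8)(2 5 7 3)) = even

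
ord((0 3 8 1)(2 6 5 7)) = 4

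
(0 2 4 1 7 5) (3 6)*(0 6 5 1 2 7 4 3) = (0 7 1 4 2 3 5 6) 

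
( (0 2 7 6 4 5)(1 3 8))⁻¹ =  (0 5 4 6 7 2)(1 8 3)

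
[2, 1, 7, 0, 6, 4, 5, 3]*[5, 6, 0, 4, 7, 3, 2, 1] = [0, 6, 1, 5, 2, 7, 3, 4]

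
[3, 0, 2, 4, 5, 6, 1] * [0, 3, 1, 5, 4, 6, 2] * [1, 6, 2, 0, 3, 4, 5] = [4, 1, 6, 3, 5, 2, 0]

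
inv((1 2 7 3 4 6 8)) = (1 8 6 4 3 7 2)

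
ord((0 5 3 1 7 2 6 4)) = 8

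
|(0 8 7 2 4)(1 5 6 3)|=20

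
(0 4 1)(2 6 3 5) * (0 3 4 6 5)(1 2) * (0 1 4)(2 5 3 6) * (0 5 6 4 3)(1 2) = (0 1 4 6 5 3 2)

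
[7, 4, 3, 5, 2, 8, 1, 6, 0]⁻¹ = [8, 6, 4, 2, 1, 3, 7, 0, 5]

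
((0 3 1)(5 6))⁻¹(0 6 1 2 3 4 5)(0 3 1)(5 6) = (0 2 1 4 6 3 5)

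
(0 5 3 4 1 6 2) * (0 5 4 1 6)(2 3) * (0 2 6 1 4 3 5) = (0 3 4 1 2)(5 6)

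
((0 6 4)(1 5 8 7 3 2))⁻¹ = (0 4 6)(1 2 3 7 8 5)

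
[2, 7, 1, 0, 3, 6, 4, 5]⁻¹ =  [3, 2, 0, 4, 6, 7, 5, 1]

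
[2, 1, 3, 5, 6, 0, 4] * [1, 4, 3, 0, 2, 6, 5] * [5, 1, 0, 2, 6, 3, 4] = [2, 6, 5, 4, 3, 1, 0]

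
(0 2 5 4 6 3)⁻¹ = (0 3 6 4 5 2)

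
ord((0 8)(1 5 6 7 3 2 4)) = 14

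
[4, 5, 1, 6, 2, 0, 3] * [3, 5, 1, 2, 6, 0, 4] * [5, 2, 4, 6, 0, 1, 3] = [3, 5, 1, 0, 2, 6, 4]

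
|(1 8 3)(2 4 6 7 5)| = 15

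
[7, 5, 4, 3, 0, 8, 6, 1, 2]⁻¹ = [4, 7, 8, 3, 2, 1, 6, 0, 5]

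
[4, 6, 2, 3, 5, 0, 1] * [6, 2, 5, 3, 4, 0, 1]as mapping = [0→4, 1→1, 2→5, 3→3, 4→0, 5→6, 6→2]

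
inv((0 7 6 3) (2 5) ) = (0 3 6 7) (2 5) 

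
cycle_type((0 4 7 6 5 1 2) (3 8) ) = 2.7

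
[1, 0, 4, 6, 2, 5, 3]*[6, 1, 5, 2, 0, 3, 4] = [1, 6, 0, 4, 5, 3, 2]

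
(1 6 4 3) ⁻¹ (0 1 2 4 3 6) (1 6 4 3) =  (0 6 2 3 1 4) 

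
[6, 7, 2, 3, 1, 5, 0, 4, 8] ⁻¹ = [6, 4, 2, 3, 7, 5, 0, 1, 8] 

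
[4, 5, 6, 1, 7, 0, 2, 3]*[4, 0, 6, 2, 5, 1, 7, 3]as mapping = [0→5, 1→1, 2→7, 3→0, 4→3, 5→4, 6→6, 7→2]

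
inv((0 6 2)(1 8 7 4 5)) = (0 2 6)(1 5 4 7 8)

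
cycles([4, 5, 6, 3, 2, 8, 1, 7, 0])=(0 4 2 6 1 5 8)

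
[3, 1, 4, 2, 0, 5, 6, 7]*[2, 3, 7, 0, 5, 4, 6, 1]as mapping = [0→0, 1→3, 2→5, 3→7, 4→2, 5→4, 6→6, 7→1]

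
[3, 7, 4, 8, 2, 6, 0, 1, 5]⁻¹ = [6, 7, 4, 0, 2, 8, 5, 1, 3]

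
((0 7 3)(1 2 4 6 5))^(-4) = (0 3 7)(1 2 4 6 5)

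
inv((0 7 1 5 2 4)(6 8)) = (0 4 2 5 1 7)(6 8)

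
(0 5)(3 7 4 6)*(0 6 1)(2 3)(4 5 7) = (0 7 5 6 2 3 4 1)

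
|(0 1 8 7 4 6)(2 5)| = 6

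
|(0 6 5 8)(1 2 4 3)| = 4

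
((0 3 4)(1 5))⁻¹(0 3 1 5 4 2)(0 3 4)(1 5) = (0 2 3 4 5 1)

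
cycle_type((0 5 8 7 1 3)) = 6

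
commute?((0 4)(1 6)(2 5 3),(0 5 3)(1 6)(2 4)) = no:(0 4)(1 6)(2 5 3)*(0 5 3)(1 6)(2 4) = (0 2 3 4 5),(0 5 3)(1 6)(2 4)*(0 4)(1 6)(2 5 3) = (0 3 4 5 2)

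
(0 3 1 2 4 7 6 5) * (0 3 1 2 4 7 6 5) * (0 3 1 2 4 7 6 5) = (0 2 6 3 4 5 1 7)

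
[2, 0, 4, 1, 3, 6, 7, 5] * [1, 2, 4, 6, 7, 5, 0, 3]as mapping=[0→4, 1→1, 2→7, 3→2, 4→6, 5→0, 6→3, 7→5]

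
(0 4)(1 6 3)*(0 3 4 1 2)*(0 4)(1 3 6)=(0 3 2 4 6)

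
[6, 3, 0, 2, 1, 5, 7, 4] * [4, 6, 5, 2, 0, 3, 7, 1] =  [7, 2, 4, 5, 6, 3, 1, 0]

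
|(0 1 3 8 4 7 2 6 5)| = 9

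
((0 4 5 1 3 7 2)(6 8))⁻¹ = (0 2 7 3 1 5 4)(6 8)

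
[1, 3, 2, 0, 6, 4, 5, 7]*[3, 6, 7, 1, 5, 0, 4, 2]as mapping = [0→6, 1→1, 2→7, 3→3, 4→4, 5→5, 6→0, 7→2]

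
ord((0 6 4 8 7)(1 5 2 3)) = 20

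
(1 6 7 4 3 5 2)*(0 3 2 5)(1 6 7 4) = (0 3)(1 7)(2 6 4)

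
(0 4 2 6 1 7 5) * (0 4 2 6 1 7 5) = (0 2 1 5 4 6 7)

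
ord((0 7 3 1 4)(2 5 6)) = 15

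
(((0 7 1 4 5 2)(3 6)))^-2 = (0 5 1)(2 4 7)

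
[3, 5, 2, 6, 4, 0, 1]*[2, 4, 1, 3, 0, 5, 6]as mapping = [0→3, 1→5, 2→1, 3→6, 4→0, 5→2, 6→4]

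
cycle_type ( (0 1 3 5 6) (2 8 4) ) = 3.5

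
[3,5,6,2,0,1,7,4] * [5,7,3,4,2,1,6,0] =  [4,1,6,3,5,7,0,2]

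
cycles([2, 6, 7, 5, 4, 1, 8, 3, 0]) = (0 2 7 3 5 1 6 8)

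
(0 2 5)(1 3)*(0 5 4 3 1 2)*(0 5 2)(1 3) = (0 5 2 4 1 3)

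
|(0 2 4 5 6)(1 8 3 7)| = 20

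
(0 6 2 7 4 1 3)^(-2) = (0 1 7 6 3 4 2)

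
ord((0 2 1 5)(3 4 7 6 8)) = 20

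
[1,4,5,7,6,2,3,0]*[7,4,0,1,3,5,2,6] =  [4,3,5,6,2,0,1,7]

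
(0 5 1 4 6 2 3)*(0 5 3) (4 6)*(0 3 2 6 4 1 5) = (0 2 3) (1 4) 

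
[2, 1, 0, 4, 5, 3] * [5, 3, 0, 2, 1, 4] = [0, 3, 5, 1, 4, 2] 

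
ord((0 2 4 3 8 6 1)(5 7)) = 14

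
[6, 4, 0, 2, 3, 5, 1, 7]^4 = [3, 0, 4, 1, 6, 5, 2, 7]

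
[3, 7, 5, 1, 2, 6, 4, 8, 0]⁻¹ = [8, 3, 4, 0, 6, 2, 5, 1, 7]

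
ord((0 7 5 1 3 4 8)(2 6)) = 14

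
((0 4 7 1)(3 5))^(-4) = ()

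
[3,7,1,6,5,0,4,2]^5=[0,2,7,3,4,5,6,1]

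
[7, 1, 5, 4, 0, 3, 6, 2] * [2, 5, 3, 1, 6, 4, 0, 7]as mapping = [0→7, 1→5, 2→4, 3→6, 4→2, 5→1, 6→0, 7→3]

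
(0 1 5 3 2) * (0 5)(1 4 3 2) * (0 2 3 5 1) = (0 4 5 3)(1 2)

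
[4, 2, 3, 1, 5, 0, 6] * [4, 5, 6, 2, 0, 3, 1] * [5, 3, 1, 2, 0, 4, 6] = [5, 6, 1, 4, 2, 0, 3]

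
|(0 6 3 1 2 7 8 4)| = 8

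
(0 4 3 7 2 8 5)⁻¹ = (0 5 8 2 7 3 4)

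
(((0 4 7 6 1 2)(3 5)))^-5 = (0 4 7 6 1 2)(3 5)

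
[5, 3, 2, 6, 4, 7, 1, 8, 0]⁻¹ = [8, 6, 2, 1, 4, 0, 3, 5, 7]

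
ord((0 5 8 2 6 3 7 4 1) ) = 9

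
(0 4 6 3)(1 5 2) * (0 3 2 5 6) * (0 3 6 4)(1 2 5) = (1 4 3 6 5)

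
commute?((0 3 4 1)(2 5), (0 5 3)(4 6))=no:(0 3 4 1)(2 5) * (0 5 3)(4 6)=(1 5 2 3 6 4), (0 5 3)(4 6) * (0 3 4 1)(2 5)=(0 2 5 4 6 1)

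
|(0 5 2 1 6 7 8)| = 7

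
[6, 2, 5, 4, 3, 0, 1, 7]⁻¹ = [5, 6, 1, 4, 3, 2, 0, 7]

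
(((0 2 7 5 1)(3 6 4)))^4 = (0 1 5 7 2)(3 6 4)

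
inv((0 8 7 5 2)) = (0 2 5 7 8)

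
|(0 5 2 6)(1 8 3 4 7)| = 20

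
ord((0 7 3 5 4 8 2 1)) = 8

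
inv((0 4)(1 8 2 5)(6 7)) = (0 4)(1 5 2 8)(6 7)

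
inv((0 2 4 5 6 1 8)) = (0 8 1 6 5 4 2)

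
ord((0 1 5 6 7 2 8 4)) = 8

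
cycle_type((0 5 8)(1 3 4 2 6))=3.5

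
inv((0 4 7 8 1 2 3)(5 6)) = (0 3 2 1 8 7 4)(5 6)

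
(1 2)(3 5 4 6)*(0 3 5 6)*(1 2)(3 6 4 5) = (0 6 3 4)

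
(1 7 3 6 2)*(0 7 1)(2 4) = (0 7 3 6 4 2)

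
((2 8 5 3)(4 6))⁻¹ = (2 3 5 8)(4 6)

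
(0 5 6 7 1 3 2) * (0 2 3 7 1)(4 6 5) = (0 4 6 1 7)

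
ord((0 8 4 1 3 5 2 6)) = 8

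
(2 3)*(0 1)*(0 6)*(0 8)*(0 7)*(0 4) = (0 1 6 8 7 4)(2 3)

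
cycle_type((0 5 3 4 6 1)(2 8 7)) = 3.6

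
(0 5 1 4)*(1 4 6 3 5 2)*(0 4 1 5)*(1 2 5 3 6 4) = (0 5 2 3)(1 4)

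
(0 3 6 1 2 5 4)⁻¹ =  (0 4 5 2 1 6 3)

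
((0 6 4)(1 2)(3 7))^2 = (0 4 6)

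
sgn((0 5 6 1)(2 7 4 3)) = 1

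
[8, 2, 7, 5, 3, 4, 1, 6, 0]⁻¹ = [8, 6, 1, 4, 5, 3, 7, 2, 0]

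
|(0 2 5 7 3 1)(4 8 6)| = 6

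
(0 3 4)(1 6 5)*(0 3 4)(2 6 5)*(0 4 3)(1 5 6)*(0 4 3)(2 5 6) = (1 2)(5 6)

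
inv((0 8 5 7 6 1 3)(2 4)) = (0 3 1 6 7 5 8)(2 4)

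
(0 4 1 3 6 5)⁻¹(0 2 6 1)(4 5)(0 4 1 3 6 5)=(0 1)(2 5 3 4)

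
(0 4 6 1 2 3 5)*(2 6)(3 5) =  (0 4 2 5)(1 6)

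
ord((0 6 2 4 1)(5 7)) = 10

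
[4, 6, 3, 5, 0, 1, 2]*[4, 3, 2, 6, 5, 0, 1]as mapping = [0→5, 1→1, 2→6, 3→0, 4→4, 5→3, 6→2]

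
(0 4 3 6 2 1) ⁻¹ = (0 1 2 6 3 4) 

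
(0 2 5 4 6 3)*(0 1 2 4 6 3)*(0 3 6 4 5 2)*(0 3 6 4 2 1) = (0 5 2 1 3)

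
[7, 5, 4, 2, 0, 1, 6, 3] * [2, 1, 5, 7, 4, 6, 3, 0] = [0, 6, 4, 5, 2, 1, 3, 7]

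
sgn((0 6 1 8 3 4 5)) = 1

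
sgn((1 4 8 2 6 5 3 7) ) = -1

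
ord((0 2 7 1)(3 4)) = 4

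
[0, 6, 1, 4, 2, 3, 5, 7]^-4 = [0, 5, 6, 2, 1, 4, 3, 7]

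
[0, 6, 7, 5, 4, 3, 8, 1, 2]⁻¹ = [0, 7, 8, 5, 4, 3, 1, 2, 6]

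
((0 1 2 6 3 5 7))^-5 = (0 2 3 7 1 6 5)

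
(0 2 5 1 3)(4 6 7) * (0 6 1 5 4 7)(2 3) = (0 3 6)(1 2 4)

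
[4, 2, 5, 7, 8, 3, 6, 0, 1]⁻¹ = [7, 8, 1, 5, 0, 2, 6, 3, 4]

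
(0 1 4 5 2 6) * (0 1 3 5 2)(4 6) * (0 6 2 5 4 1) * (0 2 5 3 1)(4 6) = (0 1 5 4 3 6 2)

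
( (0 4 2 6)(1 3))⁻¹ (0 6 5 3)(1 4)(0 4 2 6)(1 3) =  (0 5 1 4)(2 3)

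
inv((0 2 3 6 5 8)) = (0 8 5 6 3 2)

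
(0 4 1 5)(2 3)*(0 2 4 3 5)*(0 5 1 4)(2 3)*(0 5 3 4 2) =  (1 3 5 4 2)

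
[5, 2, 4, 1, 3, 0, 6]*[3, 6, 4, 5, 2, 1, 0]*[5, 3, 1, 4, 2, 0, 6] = [3, 2, 1, 6, 0, 4, 5]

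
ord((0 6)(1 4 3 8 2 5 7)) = 14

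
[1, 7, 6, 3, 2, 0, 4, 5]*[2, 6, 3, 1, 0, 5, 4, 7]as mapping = [0→6, 1→7, 2→4, 3→1, 4→3, 5→2, 6→0, 7→5]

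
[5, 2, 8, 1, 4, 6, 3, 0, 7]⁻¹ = [7, 3, 1, 6, 4, 0, 5, 8, 2]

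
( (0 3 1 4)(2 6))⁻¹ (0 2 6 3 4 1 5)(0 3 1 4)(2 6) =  (0 4 5 3 6 2 1)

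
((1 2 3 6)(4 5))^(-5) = (1 6 3 2)(4 5)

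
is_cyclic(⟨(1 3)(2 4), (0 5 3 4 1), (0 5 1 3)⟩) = no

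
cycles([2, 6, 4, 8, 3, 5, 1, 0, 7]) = (0 2 4 3 8 7)(1 6)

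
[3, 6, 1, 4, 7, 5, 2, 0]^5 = [3, 2, 6, 4, 7, 5, 1, 0]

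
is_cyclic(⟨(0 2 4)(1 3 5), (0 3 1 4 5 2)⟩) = no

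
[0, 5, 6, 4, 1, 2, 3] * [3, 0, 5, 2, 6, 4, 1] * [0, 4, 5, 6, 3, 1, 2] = [6, 3, 4, 2, 0, 1, 5]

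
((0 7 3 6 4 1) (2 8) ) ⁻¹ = (0 1 4 6 3 7) (2 8) 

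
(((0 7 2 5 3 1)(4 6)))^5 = (0 1 3 5 2 7)(4 6)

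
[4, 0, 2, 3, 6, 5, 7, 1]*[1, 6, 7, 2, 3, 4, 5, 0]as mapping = [0→3, 1→1, 2→7, 3→2, 4→5, 5→4, 6→0, 7→6]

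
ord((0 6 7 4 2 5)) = 6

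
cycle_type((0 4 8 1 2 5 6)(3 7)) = 2.7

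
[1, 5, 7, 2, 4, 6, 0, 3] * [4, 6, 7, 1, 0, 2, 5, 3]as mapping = [0→6, 1→2, 2→3, 3→7, 4→0, 5→5, 6→4, 7→1]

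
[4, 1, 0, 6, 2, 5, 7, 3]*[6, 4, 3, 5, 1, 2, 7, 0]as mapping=[0→1, 1→4, 2→6, 3→7, 4→3, 5→2, 6→0, 7→5]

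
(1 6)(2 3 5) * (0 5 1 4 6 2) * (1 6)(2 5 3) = (0 3 6 4 1 5)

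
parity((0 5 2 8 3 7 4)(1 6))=odd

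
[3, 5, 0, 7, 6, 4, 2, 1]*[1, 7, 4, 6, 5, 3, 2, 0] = [6, 3, 1, 0, 2, 5, 4, 7] 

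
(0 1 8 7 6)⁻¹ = (0 6 7 8 1)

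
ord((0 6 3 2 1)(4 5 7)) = 15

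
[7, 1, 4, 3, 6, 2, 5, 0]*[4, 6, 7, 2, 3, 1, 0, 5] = [5, 6, 3, 2, 0, 7, 1, 4]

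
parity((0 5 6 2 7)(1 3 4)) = even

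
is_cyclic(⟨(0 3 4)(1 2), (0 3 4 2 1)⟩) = no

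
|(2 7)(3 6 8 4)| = 4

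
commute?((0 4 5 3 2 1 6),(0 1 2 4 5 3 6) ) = no:(0 4 5 3 2 1 6)*(0 1 2 4 5 3 6) = (0 5 6 1) (3 4),(0 1 2 4 5 3 6)*(0 4 5 3 2 1 6) = (0 6 4 3) (2 5) 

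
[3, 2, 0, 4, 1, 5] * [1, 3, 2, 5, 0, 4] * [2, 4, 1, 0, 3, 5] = [5, 1, 4, 2, 0, 3]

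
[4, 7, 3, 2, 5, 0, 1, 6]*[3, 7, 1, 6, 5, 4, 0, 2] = [5, 2, 6, 1, 4, 3, 7, 0]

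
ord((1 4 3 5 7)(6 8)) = 10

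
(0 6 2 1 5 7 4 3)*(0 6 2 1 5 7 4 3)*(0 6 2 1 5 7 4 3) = (0 1 4 6 5 3 2 7)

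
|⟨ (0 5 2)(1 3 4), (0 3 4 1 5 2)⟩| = 24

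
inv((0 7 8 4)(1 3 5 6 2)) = (0 4 8 7)(1 2 6 5 3)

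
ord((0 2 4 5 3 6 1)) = 7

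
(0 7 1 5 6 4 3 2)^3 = (0 5 3 7 6 2 1 4)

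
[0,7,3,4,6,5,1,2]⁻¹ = [0,6,7,2,3,5,4,1]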